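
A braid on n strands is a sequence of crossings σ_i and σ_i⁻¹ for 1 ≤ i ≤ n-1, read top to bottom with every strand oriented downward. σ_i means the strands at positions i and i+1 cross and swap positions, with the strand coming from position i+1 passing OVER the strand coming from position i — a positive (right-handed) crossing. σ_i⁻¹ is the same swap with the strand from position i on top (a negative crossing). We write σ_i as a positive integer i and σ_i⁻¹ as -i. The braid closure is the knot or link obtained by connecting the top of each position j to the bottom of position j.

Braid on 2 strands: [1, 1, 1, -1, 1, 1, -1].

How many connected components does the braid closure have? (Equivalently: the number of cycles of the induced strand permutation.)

Track the strand permutation on 2 strands, starting from identity.
  step 1: s1 swaps positions 1,2 -> [2 1]
  step 2: s1 swaps positions 1,2 -> [1 2]
  step 3: s1 swaps positions 1,2 -> [2 1]
  step 4: s1^-1 swaps positions 1,2 -> [1 2]
  step 5: s1 swaps positions 1,2 -> [2 1]
  step 6: s1 swaps positions 1,2 -> [1 2]
  step 7: s1^-1 swaps positions 1,2 -> [2 1]
Final permutation (position -> original strand): [2 1]
Closure components = cycle count of this permutation = 1.

Answer: 1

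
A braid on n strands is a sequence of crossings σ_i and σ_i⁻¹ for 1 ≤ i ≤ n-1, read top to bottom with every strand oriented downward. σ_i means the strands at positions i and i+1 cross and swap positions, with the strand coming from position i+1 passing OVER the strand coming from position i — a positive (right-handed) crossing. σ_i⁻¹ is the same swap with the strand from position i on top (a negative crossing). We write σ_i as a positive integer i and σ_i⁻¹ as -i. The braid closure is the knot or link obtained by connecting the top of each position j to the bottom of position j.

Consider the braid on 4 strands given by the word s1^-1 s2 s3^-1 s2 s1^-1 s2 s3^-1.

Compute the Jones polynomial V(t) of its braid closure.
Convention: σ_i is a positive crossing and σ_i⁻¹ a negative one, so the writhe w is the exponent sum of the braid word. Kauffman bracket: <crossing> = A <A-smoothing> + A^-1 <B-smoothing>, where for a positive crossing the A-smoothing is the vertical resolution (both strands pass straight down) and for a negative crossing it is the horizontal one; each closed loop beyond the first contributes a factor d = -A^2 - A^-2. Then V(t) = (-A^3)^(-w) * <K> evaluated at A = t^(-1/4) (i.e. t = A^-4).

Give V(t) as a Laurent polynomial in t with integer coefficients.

Braid: s1^-1 s2 s3^-1 s2 s1^-1 s2 s3^-1 on 4 strands, 7 crossings.
Writhe w = (#positive) - (#negative) = 3 - 4 = -1.
Enumerate smoothing states for the bracket polynomial. There are 2^7 = 128 states.
Each crossing splits two ways (0=vertical, 1=horizontal). The state's weight is A^(#A-smoothings - #B-smoothings) * d^(loops - 1).
Tabulate the states by total A-exponent and number of loops L (A-exp: L × count):
  A^7: L=4 ×1
  A^5: L=3 ×7
  A^3: L=2 ×19, L=4 ×2
  A^1: L=1 ×21, L=3 ×14
  A^-1: L=2 ×32, L=4 ×3
  A^-3: L=3 ×21
  A^-5: L=4 ×7
  A^-7: L=5 ×1
Each group contributes A^e * Σ count * d^(L-1):
Powers of d = -A^2 - A^-2: d^2 = A^4 + 2 + A^-4; d^3 = -A^6 - 3*A^2 - 3*A^-2 - A^-6; d^4 = A^8 + 4*A^4 + 6 + 4*A^-4 + A^-8.
  A^7 * (d^3) = -A^13 - 3*A^9 - 3*A^5 - A
  A^5 * (7*d^2) = 7*A^9 + 14*A^5 + 7*A
  A^3 * (19*d + 2*d^3) = -2*A^9 - 25*A^5 - 25*A - 2*A^-3
  A^1 * (21 + 14*d^2) = 14*A^5 + 49*A + 14*A^-3
  A^-1 * (32*d + 3*d^3) = -3*A^5 - 41*A - 41*A^-3 - 3*A^-7
  A^-3 * (21*d^2) = 21*A + 42*A^-3 + 21*A^-7
  A^-5 * (7*d^3) = -7*A - 21*A^-3 - 21*A^-7 - 7*A^-11
  A^-7 * (d^4) = A + 4*A^-3 + 6*A^-7 + 4*A^-11 + A^-15
Summing the groups: <K> = -A^13 + 2*A^9 - 3*A^5 + 4*A - 4*A^-3 + 3*A^-7 - 3*A^-11 + A^-15
Normalise by the writhe: (-A^3)^(-w) = (-A^3)^(1) = -A^3, so f(A) = -A^3 * <K> = A^16 - 2*A^12 + 3*A^8 - 4*A^4 + 4 - 3*A^-4 + 3*A^-8 - A^-12.
Substitute A = t^(-1/4), i.e. A^e → t^(-e/4): V(t) = -t^3 + 3*t^2 - 3*t + 4 - 4*t^-1 + 3*t^-2 - 2*t^-3 + t^-4

Answer: -t^3 + 3*t^2 - 3*t + 4 - 4*t^-1 + 3*t^-2 - 2*t^-3 + t^-4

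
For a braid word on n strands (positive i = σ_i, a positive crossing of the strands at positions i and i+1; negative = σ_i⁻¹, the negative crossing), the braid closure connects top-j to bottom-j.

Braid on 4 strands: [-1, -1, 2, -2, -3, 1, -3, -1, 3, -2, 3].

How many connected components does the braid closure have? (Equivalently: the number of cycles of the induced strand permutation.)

Track the strand permutation on 4 strands, starting from identity.
  step 1: s1^-1 swaps positions 1,2 -> [2 1 3 4]
  step 2: s1^-1 swaps positions 1,2 -> [1 2 3 4]
  step 3: s2 swaps positions 2,3 -> [1 3 2 4]
  step 4: s2^-1 swaps positions 2,3 -> [1 2 3 4]
  step 5: s3^-1 swaps positions 3,4 -> [1 2 4 3]
  step 6: s1 swaps positions 1,2 -> [2 1 4 3]
  step 7: s3^-1 swaps positions 3,4 -> [2 1 3 4]
  step 8: s1^-1 swaps positions 1,2 -> [1 2 3 4]
  step 9: s3 swaps positions 3,4 -> [1 2 4 3]
  step 10: s2^-1 swaps positions 2,3 -> [1 4 2 3]
  step 11: s3 swaps positions 3,4 -> [1 4 3 2]
Final permutation (position -> original strand): [1 4 3 2]
Closure components = cycle count of this permutation = 3.

Answer: 3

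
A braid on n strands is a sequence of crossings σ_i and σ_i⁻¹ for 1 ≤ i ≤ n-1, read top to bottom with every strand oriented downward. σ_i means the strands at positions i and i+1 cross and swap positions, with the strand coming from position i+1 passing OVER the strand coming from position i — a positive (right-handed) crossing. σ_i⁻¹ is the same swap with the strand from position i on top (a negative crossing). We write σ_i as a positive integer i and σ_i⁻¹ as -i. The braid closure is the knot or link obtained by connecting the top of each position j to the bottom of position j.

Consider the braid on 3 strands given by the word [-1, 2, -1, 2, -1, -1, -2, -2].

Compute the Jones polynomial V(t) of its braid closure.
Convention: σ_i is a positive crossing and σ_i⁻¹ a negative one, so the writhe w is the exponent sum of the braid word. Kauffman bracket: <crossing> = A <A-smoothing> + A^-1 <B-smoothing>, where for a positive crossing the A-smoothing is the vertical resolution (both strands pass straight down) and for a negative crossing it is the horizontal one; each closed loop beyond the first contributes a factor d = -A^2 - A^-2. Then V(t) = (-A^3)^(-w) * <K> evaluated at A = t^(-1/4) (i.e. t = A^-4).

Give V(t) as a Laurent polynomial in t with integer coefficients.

Braid: s1^-1 s2 s1^-1 s2 s1^-1 s1^-1 s2^-1 s2^-1 on 3 strands, 8 crossings.
Writhe w = (#positive) - (#negative) = 2 - 6 = -4.
Enumerate smoothing states for the bracket polynomial. There are 2^8 = 256 states.
Each crossing splits two ways (0=vertical, 1=horizontal). The state's weight is A^(#A-smoothings - #B-smoothings) * d^(loops - 1).
Tabulate the states by total A-exponent and number of loops L (A-exp: L × count):
  A^8: L=5 ×1
  A^6: L=4 ×8
  A^4: L=3 ×26, L=5 ×2
  A^2: L=2 ×41, L=4 ×15
  A^0: L=1 ×26, L=3 ×43, L=5 ×1
  A^-2: L=2 ×47, L=4 ×9
  A^-4: L=1 ×11, L=3 ×16, L=5 ×1
  A^-6: L=2 ×6, L=4 ×2
  A^-8: L=3 ×1
Each group contributes A^e * Σ count * d^(L-1):
Powers of d = -A^2 - A^-2: d^2 = A^4 + 2 + A^-4; d^3 = -A^6 - 3*A^2 - 3*A^-2 - A^-6; d^4 = A^8 + 4*A^4 + 6 + 4*A^-4 + A^-8.
  A^8 * (d^4) = A^16 + 4*A^12 + 6*A^8 + 4*A^4 + 1
  A^6 * (8*d^3) = -8*A^12 - 24*A^8 - 24*A^4 - 8
  A^4 * (26*d^2 + 2*d^4) = 2*A^12 + 34*A^8 + 64*A^4 + 34 + 2*A^-4
  A^2 * (41*d + 15*d^3) = -15*A^8 - 86*A^4 - 86 - 15*A^-4
  A^0 * (26 + 43*d^2 + d^4) = A^8 + 47*A^4 + 118 + 47*A^-4 + A^-8
  A^-2 * (47*d + 9*d^3) = -9*A^4 - 74 - 74*A^-4 - 9*A^-8
  A^-4 * (11 + 16*d^2 + d^4) = A^4 + 20 + 49*A^-4 + 20*A^-8 + A^-12
  A^-6 * (6*d + 2*d^3) = -2 - 12*A^-4 - 12*A^-8 - 2*A^-12
  A^-8 * (d^2) = A^-4 + 2*A^-8 + A^-12
Summing the groups: <K> = A^16 - 2*A^12 + 2*A^8 - 3*A^4 + 3 - 2*A^-4 + 2*A^-8
Normalise by the writhe: (-A^3)^(-w) = (-A^3)^(4) = A^12, so f(A) = A^12 * <K> = A^28 - 2*A^24 + 2*A^20 - 3*A^16 + 3*A^12 - 2*A^8 + 2*A^4.
Substitute A = t^(-1/4), i.e. A^e → t^(-e/4): V(t) = 2*t^-1 - 2*t^-2 + 3*t^-3 - 3*t^-4 + 2*t^-5 - 2*t^-6 + t^-7

Answer: 2*t^-1 - 2*t^-2 + 3*t^-3 - 3*t^-4 + 2*t^-5 - 2*t^-6 + t^-7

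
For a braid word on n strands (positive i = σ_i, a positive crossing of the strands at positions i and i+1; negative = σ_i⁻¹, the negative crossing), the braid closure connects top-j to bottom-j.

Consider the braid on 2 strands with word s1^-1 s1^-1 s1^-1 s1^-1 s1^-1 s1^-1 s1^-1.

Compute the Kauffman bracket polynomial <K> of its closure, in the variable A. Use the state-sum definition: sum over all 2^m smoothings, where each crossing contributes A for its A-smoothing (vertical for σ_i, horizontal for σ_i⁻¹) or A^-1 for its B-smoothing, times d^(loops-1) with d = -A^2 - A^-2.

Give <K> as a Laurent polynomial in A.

Braid: s1^-1 s1^-1 s1^-1 s1^-1 s1^-1 s1^-1 s1^-1 on 2 strands, 7 crossings.
Writhe w = (#positive) - (#negative) = 0 - 7 = -7.
State-sum expansion of <K>. There are 2^7 = 128 states.
For each crossing: s=0 is the vertical smoothing, s=1 horizontal. Crossing k contributes A^(sign_k * (1 - 2*s_k)); loop factor d = -A^2 - A^-2.
Tabulate the states by total A-exponent and number of loops L (A-exp: L × count):
  A^7: L=7 ×1
  A^5: L=6 ×7
  A^3: L=5 ×21
  A^1: L=4 ×35
  A^-1: L=3 ×35
  A^-3: L=2 ×21
  A^-5: L=1 ×7
  A^-7: L=2 ×1
Each group contributes A^e * Σ count * d^(L-1):
Powers of d = -A^2 - A^-2: d^2 = A^4 + 2 + A^-4; d^3 = -A^6 - 3*A^2 - 3*A^-2 - A^-6; d^4 = A^8 + 4*A^4 + 6 + 4*A^-4 + A^-8; d^5 = -A^10 - 5*A^6 - 10*A^2 - 10*A^-2 - 5*A^-6 - A^-10; d^6 = A^12 + 6*A^8 + 15*A^4 + 20 + 15*A^-4 + 6*A^-8 + A^-12.
  A^7 * (d^6) = A^19 + 6*A^15 + 15*A^11 + 20*A^7 + 15*A^3 + 6*A^-1 + A^-5
  A^5 * (7*d^5) = -7*A^15 - 35*A^11 - 70*A^7 - 70*A^3 - 35*A^-1 - 7*A^-5
  A^3 * (21*d^4) = 21*A^11 + 84*A^7 + 126*A^3 + 84*A^-1 + 21*A^-5
  A^1 * (35*d^3) = -35*A^7 - 105*A^3 - 105*A^-1 - 35*A^-5
  A^-1 * (35*d^2) = 35*A^3 + 70*A^-1 + 35*A^-5
  A^-3 * (21*d) = -21*A^-1 - 21*A^-5
  A^-5 * (7) = 7*A^-5
  A^-7 * (d) = -A^-5 - A^-9
Summing the groups: <K> = A^19 - A^15 + A^11 - A^7 + A^3 - A^-1 - A^-9

Answer: A^19 - A^15 + A^11 - A^7 + A^3 - A^-1 - A^-9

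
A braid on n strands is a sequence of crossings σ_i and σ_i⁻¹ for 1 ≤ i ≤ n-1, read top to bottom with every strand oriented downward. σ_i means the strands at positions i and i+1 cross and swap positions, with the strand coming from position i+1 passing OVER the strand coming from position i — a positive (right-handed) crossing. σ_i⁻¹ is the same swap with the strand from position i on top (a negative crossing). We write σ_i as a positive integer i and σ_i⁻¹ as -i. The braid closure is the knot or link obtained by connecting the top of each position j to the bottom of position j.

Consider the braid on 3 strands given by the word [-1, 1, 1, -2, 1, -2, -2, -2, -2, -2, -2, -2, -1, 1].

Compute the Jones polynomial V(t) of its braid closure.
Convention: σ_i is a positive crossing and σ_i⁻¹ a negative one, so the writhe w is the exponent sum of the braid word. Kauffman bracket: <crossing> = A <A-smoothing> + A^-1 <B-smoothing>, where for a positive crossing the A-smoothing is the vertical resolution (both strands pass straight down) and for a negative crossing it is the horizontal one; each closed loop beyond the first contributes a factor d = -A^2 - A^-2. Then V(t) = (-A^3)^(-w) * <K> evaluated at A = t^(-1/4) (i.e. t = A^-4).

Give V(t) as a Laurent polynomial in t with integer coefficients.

The presented braid s1^-1 s1 s1 s2^-1 s1 s2^-1 s2^-1 s2^-1 s2^-1 s2^-1 s2^-1 s2^-1 s1^-1 s1 on 3 strands reduces by inverse Markov moves (closure unchanged at each step):
  Deconjugate: the word is γ·β·γ⁻¹ with γ = s1^-1 s1 (prefix) and γ⁻¹ = s1^-1 s1 (suffix); strip both.
Reduced to β = s1 s2^-1 s1 s2^-1 s2^-1 s2^-1 s2^-1 s2^-1 s2^-1 s2^-1 on 3 strands, 10 crossings.
Compute on β:
Braid: s1 s2^-1 s1 s2^-1 s2^-1 s2^-1 s2^-1 s2^-1 s2^-1 s2^-1 on 3 strands, 10 crossings.
Writhe w = (#positive) - (#negative) = 2 - 8 = -6.
Computing the Kauffman bracket via state sum. There are 2^10 = 1024 states.
Smooth each crossing (0=||, 1=⌣⌢); contribution A^(Σ sign_k(1-2s_k)) * d^(L-1).
Tabulate the states by total A-exponent and number of loops L (A-exp: L × count):
  A^10: L=9 ×1
  A^8: L=8 ×10
  A^6: L=7 ×45
  A^4: L=6 ×119, L=8 ×1
  A^2: L=5 ×203, L=7 ×7
  A^0: L=4 ×231, L=6 ×21
  A^-2: L=3 ×175, L=5 ×35
  A^-4: L=2 ×85, L=4 ×35
  A^-6: L=1 ×23, L=3 ×22
  A^-8: L=2 ×10
  A^-10: L=3 ×1
Each group contributes A^e * Σ count * d^(L-1):
Powers of d = -A^2 - A^-2: d^2 = A^4 + 2 + A^-4; d^3 = -A^6 - 3*A^2 - 3*A^-2 - A^-6; d^4 = A^8 + 4*A^4 + 6 + 4*A^-4 + A^-8; d^5 = -A^10 - 5*A^6 - 10*A^2 - 10*A^-2 - 5*A^-6 - A^-10; d^6 = A^12 + 6*A^8 + 15*A^4 + 20 + 15*A^-4 + 6*A^-8 + A^-12; d^7 = -A^14 - 7*A^10 - 21*A^6 - 35*A^2 - 35*A^-2 - 21*A^-6 - 7*A^-10 - A^-14; d^8 = A^16 + 8*A^12 + 28*A^8 + 56*A^4 + 70 + 56*A^-4 + 28*A^-8 + 8*A^-12 + A^-16.
  A^10 * (d^8) = A^26 + 8*A^22 + 28*A^18 + 56*A^14 + 70*A^10 + 56*A^6 + 28*A^2 + 8*A^-2 + A^-6
  A^8 * (10*d^7) = -10*A^22 - 70*A^18 - 210*A^14 - 350*A^10 - 350*A^6 - 210*A^2 - 70*A^-2 - 10*A^-6
  A^6 * (45*d^6) = 45*A^18 + 270*A^14 + 675*A^10 + 900*A^6 + 675*A^2 + 270*A^-2 + 45*A^-6
  A^4 * (119*d^5 + d^7) = -A^18 - 126*A^14 - 616*A^10 - 1225*A^6 - 1225*A^2 - 616*A^-2 - 126*A^-6 - A^-10
  A^2 * (203*d^4 + 7*d^6) = 7*A^14 + 245*A^10 + 917*A^6 + 1358*A^2 + 917*A^-2 + 245*A^-6 + 7*A^-10
  A^0 * (231*d^3 + 21*d^5) = -21*A^10 - 336*A^6 - 903*A^2 - 903*A^-2 - 336*A^-6 - 21*A^-10
  A^-2 * (175*d^2 + 35*d^4) = 35*A^6 + 315*A^2 + 560*A^-2 + 315*A^-6 + 35*A^-10
  A^-4 * (85*d + 35*d^3) = -35*A^2 - 190*A^-2 - 190*A^-6 - 35*A^-10
  A^-6 * (23 + 22*d^2) = 22*A^-2 + 67*A^-6 + 22*A^-10
  A^-8 * (10*d) = -10*A^-6 - 10*A^-10
  A^-10 * (d^2) = A^-6 + 2*A^-10 + A^-14
Summing the groups: <K> = A^26 - 2*A^22 + 2*A^18 - 3*A^14 + 3*A^10 - 3*A^6 + 3*A^2 - 2*A^-2 + 2*A^-6 - A^-10 + A^-14
Normalise by the writhe: (-A^3)^(-w) = (-A^3)^(6) = A^18, so f(A) = A^18 * <K> = A^44 - 2*A^40 + 2*A^36 - 3*A^32 + 3*A^28 - 3*A^24 + 3*A^20 - 2*A^16 + 2*A^12 - A^8 + A^4.
Substitute A = t^(-1/4), i.e. A^e → t^(-e/4): V(t) = t^-1 - t^-2 + 2*t^-3 - 2*t^-4 + 3*t^-5 - 3*t^-6 + 3*t^-7 - 3*t^-8 + 2*t^-9 - 2*t^-10 + t^-11

Answer: t^-1 - t^-2 + 2*t^-3 - 2*t^-4 + 3*t^-5 - 3*t^-6 + 3*t^-7 - 3*t^-8 + 2*t^-9 - 2*t^-10 + t^-11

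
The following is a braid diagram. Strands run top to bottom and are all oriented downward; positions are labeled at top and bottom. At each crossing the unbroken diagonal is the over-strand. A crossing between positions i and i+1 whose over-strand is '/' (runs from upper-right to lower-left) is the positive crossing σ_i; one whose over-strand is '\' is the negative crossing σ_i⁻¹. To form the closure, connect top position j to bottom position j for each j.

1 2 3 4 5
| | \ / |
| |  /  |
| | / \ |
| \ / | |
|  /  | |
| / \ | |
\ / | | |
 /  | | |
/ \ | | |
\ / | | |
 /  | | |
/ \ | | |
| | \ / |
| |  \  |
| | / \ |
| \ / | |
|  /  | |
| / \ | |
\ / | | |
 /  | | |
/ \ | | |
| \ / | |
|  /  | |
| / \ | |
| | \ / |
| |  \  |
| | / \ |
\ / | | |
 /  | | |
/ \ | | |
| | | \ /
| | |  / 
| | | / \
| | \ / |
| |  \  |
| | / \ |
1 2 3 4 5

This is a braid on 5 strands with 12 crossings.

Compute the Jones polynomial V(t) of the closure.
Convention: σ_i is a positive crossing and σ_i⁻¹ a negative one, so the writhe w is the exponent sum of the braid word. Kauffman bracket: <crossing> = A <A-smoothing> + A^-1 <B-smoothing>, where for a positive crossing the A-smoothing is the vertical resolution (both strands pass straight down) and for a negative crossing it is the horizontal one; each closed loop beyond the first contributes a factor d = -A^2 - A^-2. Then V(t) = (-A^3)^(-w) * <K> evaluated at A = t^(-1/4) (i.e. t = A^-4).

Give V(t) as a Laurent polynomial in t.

Reading the diagram top to bottom ('/'-over between positions i,i+1 = s_i, '\'-over = s_i^-1): braid word = s3 s2 s1 s1 s3^-1 s2 s1 s2 s3^-1 s1 s4 s3^-1.
The presented braid s3 s2 s1 s1 s3^-1 s2 s1 s2 s3^-1 s1 s4 s3^-1 on 5 strands reduces by inverse Markov moves (closure unchanged at each step):
  Deconjugate: the word is γ·β·γ⁻¹ with γ = s3 (prefix) and γ⁻¹ = s3^-1 (suffix); strip both.
  Destabilize: the word has the form β·s4 where s4 occurs only as the final letter (β ∈ B_4); drop it and the last strand → 4 strands.
Reduced to β = s2 s1 s1 s3^-1 s2 s1 s2 s3^-1 s1 on 4 strands, 9 crossings.
Compute on β:
Braid: s2 s1 s1 s3^-1 s2 s1 s2 s3^-1 s1 on 4 strands, 9 crossings.
Writhe w = (#positive) - (#negative) = 7 - 2 = 5.
Computing the Kauffman bracket via state sum. There are 2^9 = 512 states.
For each crossing: s=0 is the vertical smoothing, s=1 horizontal. Crossing k contributes A^(sign_k * (1 - 2*s_k)); loop factor d = -A^2 - A^-2.
Tabulate the states by total A-exponent and number of loops L (A-exp: L × count):
  A^9: L=4 ×1
  A^7: L=3 ×9
  A^5: L=2 ×28, L=4 ×8
  A^3: L=1 ×32, L=3 ×48, L=5 ×4
  A^1: L=2 ×91, L=4 ×34, L=6 ×1
  A^-1: L=1 ×23, L=3 ×92, L=5 ×11
  A^-3: L=2 ×43, L=4 ×40, L=6 ×1
  A^-5: L=1 ×4, L=3 ×26, L=5 ×6
  A^-7: L=2 ×4, L=4 ×5
  A^-9: L=3 ×1
Each group contributes A^e * Σ count * d^(L-1):
Powers of d = -A^2 - A^-2: d^2 = A^4 + 2 + A^-4; d^3 = -A^6 - 3*A^2 - 3*A^-2 - A^-6; d^4 = A^8 + 4*A^4 + 6 + 4*A^-4 + A^-8; d^5 = -A^10 - 5*A^6 - 10*A^2 - 10*A^-2 - 5*A^-6 - A^-10.
  A^9 * (d^3) = -A^15 - 3*A^11 - 3*A^7 - A^3
  A^7 * (9*d^2) = 9*A^11 + 18*A^7 + 9*A^3
  A^5 * (28*d + 8*d^3) = -8*A^11 - 52*A^7 - 52*A^3 - 8*A^-1
  A^3 * (32 + 48*d^2 + 4*d^4) = 4*A^11 + 64*A^7 + 152*A^3 + 64*A^-1 + 4*A^-5
  A^1 * (91*d + 34*d^3 + d^5) = -A^11 - 39*A^7 - 203*A^3 - 203*A^-1 - 39*A^-5 - A^-9
  A^-1 * (23 + 92*d^2 + 11*d^4) = 11*A^7 + 136*A^3 + 273*A^-1 + 136*A^-5 + 11*A^-9
  A^-3 * (43*d + 40*d^3 + d^5) = -A^7 - 45*A^3 - 173*A^-1 - 173*A^-5 - 45*A^-9 - A^-13
  A^-5 * (4 + 26*d^2 + 6*d^4) = 6*A^3 + 50*A^-1 + 92*A^-5 + 50*A^-9 + 6*A^-13
  A^-7 * (4*d + 5*d^3) = -5*A^-1 - 19*A^-5 - 19*A^-9 - 5*A^-13
  A^-9 * (d^2) = A^-5 + 2*A^-9 + A^-13
Summing the groups: <K> = -A^15 + A^11 - 2*A^7 + 2*A^3 - 2*A^-1 + 2*A^-5 - 2*A^-9 + A^-13
Normalise by the writhe: (-A^3)^(-w) = (-A^3)^(-5) = -A^-15, so f(A) = -A^-15 * <K> = 1 - A^-4 + 2*A^-8 - 2*A^-12 + 2*A^-16 - 2*A^-20 + 2*A^-24 - A^-28.
Substitute A = t^(-1/4), i.e. A^e → t^(-e/4): V(t) = -t^7 + 2*t^6 - 2*t^5 + 2*t^4 - 2*t^3 + 2*t^2 - t + 1

Answer: -t^7 + 2*t^6 - 2*t^5 + 2*t^4 - 2*t^3 + 2*t^2 - t + 1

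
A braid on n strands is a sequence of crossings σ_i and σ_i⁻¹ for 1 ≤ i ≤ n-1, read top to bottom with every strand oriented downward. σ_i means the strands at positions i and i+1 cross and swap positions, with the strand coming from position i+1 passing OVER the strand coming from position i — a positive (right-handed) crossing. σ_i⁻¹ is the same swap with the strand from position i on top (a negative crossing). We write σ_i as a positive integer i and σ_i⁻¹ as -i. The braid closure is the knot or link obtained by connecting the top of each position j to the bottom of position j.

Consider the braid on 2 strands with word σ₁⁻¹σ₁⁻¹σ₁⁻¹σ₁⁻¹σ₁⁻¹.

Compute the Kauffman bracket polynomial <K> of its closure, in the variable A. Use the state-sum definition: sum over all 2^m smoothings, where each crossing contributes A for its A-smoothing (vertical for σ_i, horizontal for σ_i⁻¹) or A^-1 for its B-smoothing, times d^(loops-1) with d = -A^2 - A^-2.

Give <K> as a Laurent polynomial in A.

Braid: s1^-1 s1^-1 s1^-1 s1^-1 s1^-1 on 2 strands, 5 crossings.
Writhe w = (#positive) - (#negative) = 0 - 5 = -5.
Enumerate smoothing states for the bracket polynomial. There are 2^5 = 32 states.
Smooth each crossing (0=||, 1=⌣⌢); contribution A^(Σ sign_k(1-2s_k)) * d^(L-1).
  state 00000: A-exp=-5, loops=2, term = A^-5 * d^1
  state 00001: A-exp=-3, loops=1, term = A^-3 * d^0
  state 00010: A-exp=-3, loops=1, term = A^-3 * d^0
  state 00011: A-exp=-1, loops=2, term = A^-1 * d^1
  state 00100: A-exp=-3, loops=1, term = A^-3 * d^0
  state 00101: A-exp=-1, loops=2, term = A^-1 * d^1
  state 00110: A-exp=-1, loops=2, term = A^-1 * d^1
  state 00111: A-exp=+1, loops=3, term = A^1 * d^2
  state 01000: A-exp=-3, loops=1, term = A^-3 * d^0
  state 01001: A-exp=-1, loops=2, term = A^-1 * d^1
  state 01010: A-exp=-1, loops=2, term = A^-1 * d^1
  state 01011: A-exp=+1, loops=3, term = A^1 * d^2
  state 01100: A-exp=-1, loops=2, term = A^-1 * d^1
  state 01101: A-exp=+1, loops=3, term = A^1 * d^2
  state 01110: A-exp=+1, loops=3, term = A^1 * d^2
  state 01111: A-exp=+3, loops=4, term = A^3 * d^3
  state 10000: A-exp=-3, loops=1, term = A^-3 * d^0
  state 10001: A-exp=-1, loops=2, term = A^-1 * d^1
  state 10010: A-exp=-1, loops=2, term = A^-1 * d^1
  state 10011: A-exp=+1, loops=3, term = A^1 * d^2
  state 10100: A-exp=-1, loops=2, term = A^-1 * d^1
  state 10101: A-exp=+1, loops=3, term = A^1 * d^2
  state 10110: A-exp=+1, loops=3, term = A^1 * d^2
  state 10111: A-exp=+3, loops=4, term = A^3 * d^3
  state 11000: A-exp=-1, loops=2, term = A^-1 * d^1
  state 11001: A-exp=+1, loops=3, term = A^1 * d^2
  state 11010: A-exp=+1, loops=3, term = A^1 * d^2
  state 11011: A-exp=+3, loops=4, term = A^3 * d^3
  state 11100: A-exp=+1, loops=3, term = A^1 * d^2
  state 11101: A-exp=+3, loops=4, term = A^3 * d^3
  state 11110: A-exp=+3, loops=4, term = A^3 * d^3
  state 11111: A-exp=+5, loops=5, term = A^5 * d^4
Collect the terms by A-exponent (count of states per loop number):
Powers of d = -A^2 - A^-2: d^2 = A^4 + 2 + A^-4; d^3 = -A^6 - 3*A^2 - 3*A^-2 - A^-6; d^4 = A^8 + 4*A^4 + 6 + 4*A^-4 + A^-8.
  A^5 * (d^4) = A^13 + 4*A^9 + 6*A^5 + 4*A + A^-3
  A^3 * (5*d^3) = -5*A^9 - 15*A^5 - 15*A - 5*A^-3
  A^1 * (10*d^2) = 10*A^5 + 20*A + 10*A^-3
  A^-1 * (10*d) = -10*A - 10*A^-3
  A^-3 * (5) = 5*A^-3
  A^-5 * (d) = -A^-3 - A^-7
Summing the groups: <K> = A^13 - A^9 + A^5 - A - A^-7

Answer: A^13 - A^9 + A^5 - A - A^-7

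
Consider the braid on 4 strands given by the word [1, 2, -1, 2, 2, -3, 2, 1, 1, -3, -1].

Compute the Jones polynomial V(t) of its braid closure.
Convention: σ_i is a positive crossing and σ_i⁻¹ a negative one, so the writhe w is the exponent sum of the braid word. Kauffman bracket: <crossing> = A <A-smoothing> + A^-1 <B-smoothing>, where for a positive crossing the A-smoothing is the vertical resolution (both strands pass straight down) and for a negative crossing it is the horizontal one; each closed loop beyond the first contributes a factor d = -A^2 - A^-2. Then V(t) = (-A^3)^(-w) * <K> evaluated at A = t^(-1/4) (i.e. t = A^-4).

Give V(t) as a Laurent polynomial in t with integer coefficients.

t^7 - 2*t^6 + 3*t^5 - 5*t^4 + 5*t^3 - 4*t^2 + 4*t - 2 + t^-1

Derivation:
The presented braid s1 s2 s1^-1 s2 s2 s3^-1 s2 s1 s1 s3^-1 s1^-1 on 4 strands reduces by inverse Markov moves (closure unchanged at each step):
  Deconjugate: the word is γ·β·γ⁻¹ with γ = s1 (prefix) and γ⁻¹ = s1^-1 (suffix); strip both.
Reduced to β = s2 s1^-1 s2 s2 s3^-1 s2 s1 s1 s3^-1 on 4 strands, 9 crossings.
Compute on β:
Braid: s2 s1^-1 s2 s2 s3^-1 s2 s1 s1 s3^-1 on 4 strands, 9 crossings.
Writhe w = (#positive) - (#negative) = 6 - 3 = 3.
Computing the Kauffman bracket via state sum. There are 2^9 = 512 states.
For each crossing: s=0 is the vertical smoothing, s=1 horizontal. Crossing k contributes A^(sign_k * (1 - 2*s_k)); loop factor d = -A^2 - A^-2.
Tabulate the states by total A-exponent and number of loops L (A-exp: L × count):
  A^9: L=3 ×1
  A^7: L=2 ×6, L=4 ×3
  A^5: L=1 ×11, L=3 ×24, L=5 ×1
  A^3: L=2 ×68, L=4 ×16
  A^1: L=1 ×38, L=3 ×85, L=5 ×3
  A^-1: L=2 ×77, L=4 ×49
  A^-3: L=3 ×69, L=5 ×15
  A^-5: L=4 ×34, L=6 ×2
  A^-7: L=5 ×9
  A^-9: L=6 ×1
Each group contributes A^e * Σ count * d^(L-1):
Powers of d = -A^2 - A^-2: d^2 = A^4 + 2 + A^-4; d^3 = -A^6 - 3*A^2 - 3*A^-2 - A^-6; d^4 = A^8 + 4*A^4 + 6 + 4*A^-4 + A^-8; d^5 = -A^10 - 5*A^6 - 10*A^2 - 10*A^-2 - 5*A^-6 - A^-10.
  A^9 * (d^2) = A^13 + 2*A^9 + A^5
  A^7 * (6*d + 3*d^3) = -3*A^13 - 15*A^9 - 15*A^5 - 3*A
  A^5 * (11 + 24*d^2 + d^4) = A^13 + 28*A^9 + 65*A^5 + 28*A + A^-3
  A^3 * (68*d + 16*d^3) = -16*A^9 - 116*A^5 - 116*A - 16*A^-3
  A^1 * (38 + 85*d^2 + 3*d^4) = 3*A^9 + 97*A^5 + 226*A + 97*A^-3 + 3*A^-7
  A^-1 * (77*d + 49*d^3) = -49*A^5 - 224*A - 224*A^-3 - 49*A^-7
  A^-3 * (69*d^2 + 15*d^4) = 15*A^5 + 129*A + 228*A^-3 + 129*A^-7 + 15*A^-11
  A^-5 * (34*d^3 + 2*d^5) = -2*A^5 - 44*A - 122*A^-3 - 122*A^-7 - 44*A^-11 - 2*A^-15
  A^-7 * (9*d^4) = 9*A + 36*A^-3 + 54*A^-7 + 36*A^-11 + 9*A^-15
  A^-9 * (d^5) = -A - 5*A^-3 - 10*A^-7 - 10*A^-11 - 5*A^-15 - A^-19
Summing the groups: <K> = -A^13 + 2*A^9 - 4*A^5 + 4*A - 5*A^-3 + 5*A^-7 - 3*A^-11 + 2*A^-15 - A^-19
Normalise by the writhe: (-A^3)^(-w) = (-A^3)^(-3) = -A^-9, so f(A) = -A^-9 * <K> = A^4 - 2 + 4*A^-4 - 4*A^-8 + 5*A^-12 - 5*A^-16 + 3*A^-20 - 2*A^-24 + A^-28.
Substitute A = t^(-1/4), i.e. A^e → t^(-e/4): V(t) = t^7 - 2*t^6 + 3*t^5 - 5*t^4 + 5*t^3 - 4*t^2 + 4*t - 2 + t^-1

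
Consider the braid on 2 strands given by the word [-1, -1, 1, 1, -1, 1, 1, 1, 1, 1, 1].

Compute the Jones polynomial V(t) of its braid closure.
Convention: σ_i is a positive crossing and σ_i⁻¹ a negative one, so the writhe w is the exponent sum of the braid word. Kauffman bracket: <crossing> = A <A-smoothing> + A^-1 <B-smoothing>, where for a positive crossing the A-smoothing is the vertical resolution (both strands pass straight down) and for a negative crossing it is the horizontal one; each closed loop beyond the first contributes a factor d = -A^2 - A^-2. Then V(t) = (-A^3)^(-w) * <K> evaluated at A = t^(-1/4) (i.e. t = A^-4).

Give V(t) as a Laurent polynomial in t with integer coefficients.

The presented braid s1^-1 s1^-1 s1 s1 s1^-1 s1 s1 s1 s1 s1 s1 on 2 strands reduces by inverse Markov moves (closure unchanged at each step):
  Deconjugate: the word is γ·β·γ⁻¹ with γ = s1^-1 s1^-1 (prefix) and γ⁻¹ = s1 s1 (suffix); strip both.
Reduced to β = s1 s1 s1^-1 s1 s1 s1 s1 on 2 strands, 7 crossings.
Compute on β:
First cancel adjacent σ_i σ_i⁻¹ pairs (Reidemeister II — same braid, same closure): s1 s1 s1^-1 s1 s1 s1 s1 → s1 s1 s1 s1 s1.
Braid: s1 s1 s1 s1 s1 on 2 strands, 5 crossings.
Writhe w = (#positive) - (#negative) = 5 - 0 = 5.
State-sum expansion of <K>. There are 2^5 = 32 states.
Each crossing splits two ways (0=vertical, 1=horizontal). The state's weight is A^(#A-smoothings - #B-smoothings) * d^(loops - 1).
  state 00000: A-exp=+5, loops=2, term = A^5 * d^1
  state 00001: A-exp=+3, loops=1, term = A^3 * d^0
  state 00010: A-exp=+3, loops=1, term = A^3 * d^0
  state 00011: A-exp=+1, loops=2, term = A^1 * d^1
  state 00100: A-exp=+3, loops=1, term = A^3 * d^0
  state 00101: A-exp=+1, loops=2, term = A^1 * d^1
  state 00110: A-exp=+1, loops=2, term = A^1 * d^1
  state 00111: A-exp=-1, loops=3, term = A^-1 * d^2
  state 01000: A-exp=+3, loops=1, term = A^3 * d^0
  state 01001: A-exp=+1, loops=2, term = A^1 * d^1
  state 01010: A-exp=+1, loops=2, term = A^1 * d^1
  state 01011: A-exp=-1, loops=3, term = A^-1 * d^2
  state 01100: A-exp=+1, loops=2, term = A^1 * d^1
  state 01101: A-exp=-1, loops=3, term = A^-1 * d^2
  state 01110: A-exp=-1, loops=3, term = A^-1 * d^2
  state 01111: A-exp=-3, loops=4, term = A^-3 * d^3
  state 10000: A-exp=+3, loops=1, term = A^3 * d^0
  state 10001: A-exp=+1, loops=2, term = A^1 * d^1
  state 10010: A-exp=+1, loops=2, term = A^1 * d^1
  state 10011: A-exp=-1, loops=3, term = A^-1 * d^2
  state 10100: A-exp=+1, loops=2, term = A^1 * d^1
  state 10101: A-exp=-1, loops=3, term = A^-1 * d^2
  state 10110: A-exp=-1, loops=3, term = A^-1 * d^2
  state 10111: A-exp=-3, loops=4, term = A^-3 * d^3
  state 11000: A-exp=+1, loops=2, term = A^1 * d^1
  state 11001: A-exp=-1, loops=3, term = A^-1 * d^2
  state 11010: A-exp=-1, loops=3, term = A^-1 * d^2
  state 11011: A-exp=-3, loops=4, term = A^-3 * d^3
  state 11100: A-exp=-1, loops=3, term = A^-1 * d^2
  state 11101: A-exp=-3, loops=4, term = A^-3 * d^3
  state 11110: A-exp=-3, loops=4, term = A^-3 * d^3
  state 11111: A-exp=-5, loops=5, term = A^-5 * d^4
Collect the terms by A-exponent (count of states per loop number):
Powers of d = -A^2 - A^-2: d^2 = A^4 + 2 + A^-4; d^3 = -A^6 - 3*A^2 - 3*A^-2 - A^-6; d^4 = A^8 + 4*A^4 + 6 + 4*A^-4 + A^-8.
  A^5 * (d) = -A^7 - A^3
  A^3 * (5) = 5*A^3
  A^1 * (10*d) = -10*A^3 - 10*A^-1
  A^-1 * (10*d^2) = 10*A^3 + 20*A^-1 + 10*A^-5
  A^-3 * (5*d^3) = -5*A^3 - 15*A^-1 - 15*A^-5 - 5*A^-9
  A^-5 * (d^4) = A^3 + 4*A^-1 + 6*A^-5 + 4*A^-9 + A^-13
Summing the groups: <K> = -A^7 - A^-1 + A^-5 - A^-9 + A^-13
Normalise by the writhe: (-A^3)^(-w) = (-A^3)^(-5) = -A^-15, so f(A) = -A^-15 * <K> = A^-8 + A^-16 - A^-20 + A^-24 - A^-28.
Substitute A = t^(-1/4), i.e. A^e → t^(-e/4): V(t) = -t^7 + t^6 - t^5 + t^4 + t^2

Answer: -t^7 + t^6 - t^5 + t^4 + t^2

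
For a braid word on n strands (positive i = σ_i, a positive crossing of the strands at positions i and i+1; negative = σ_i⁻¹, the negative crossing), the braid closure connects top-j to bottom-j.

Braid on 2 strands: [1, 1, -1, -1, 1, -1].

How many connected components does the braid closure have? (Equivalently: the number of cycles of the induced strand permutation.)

2

Derivation:
Track the strand permutation on 2 strands, starting from identity.
  step 1: s1 swaps positions 1,2 -> [2 1]
  step 2: s1 swaps positions 1,2 -> [1 2]
  step 3: s1^-1 swaps positions 1,2 -> [2 1]
  step 4: s1^-1 swaps positions 1,2 -> [1 2]
  step 5: s1 swaps positions 1,2 -> [2 1]
  step 6: s1^-1 swaps positions 1,2 -> [1 2]
Final permutation (position -> original strand): [1 2]
Closure components = cycle count of this permutation = 2.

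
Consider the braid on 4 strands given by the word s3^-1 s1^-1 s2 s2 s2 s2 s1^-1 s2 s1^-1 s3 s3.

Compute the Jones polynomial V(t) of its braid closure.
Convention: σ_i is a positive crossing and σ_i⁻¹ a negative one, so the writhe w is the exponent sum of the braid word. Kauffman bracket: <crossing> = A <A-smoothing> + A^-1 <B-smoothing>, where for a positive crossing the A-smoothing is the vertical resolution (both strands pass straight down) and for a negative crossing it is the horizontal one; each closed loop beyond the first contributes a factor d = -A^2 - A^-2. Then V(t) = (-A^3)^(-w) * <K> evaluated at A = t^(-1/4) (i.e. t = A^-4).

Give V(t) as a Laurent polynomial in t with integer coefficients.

-t^6 + 2*t^5 - 3*t^4 + 4*t^3 - 4*t^2 + 4*t - 2 + 2*t^-1 - t^-2

Derivation:
The presented braid s3^-1 s1^-1 s2 s2 s2 s2 s1^-1 s2 s1^-1 s3 s3 on 4 strands reduces by inverse Markov moves (closure unchanged at each step):
  Deconjugate: the word is γ·β·γ⁻¹ with γ = s3^-1 (prefix) and γ⁻¹ = s3 (suffix); strip both.
  Destabilize: the word has the form β·s3 where s3 occurs only as the final letter (β ∈ B_3); drop it and the last strand → 3 strands.
Reduced to β = s1^-1 s2 s2 s2 s2 s1^-1 s2 s1^-1 on 3 strands, 8 crossings.
Compute on β:
Braid: s1^-1 s2 s2 s2 s2 s1^-1 s2 s1^-1 on 3 strands, 8 crossings.
Writhe w = (#positive) - (#negative) = 5 - 3 = 2.
Enumerate smoothing states for the bracket polynomial. There are 2^8 = 256 states.
Each crossing splits two ways (0=vertical, 1=horizontal). The state's weight is A^(#A-smoothings - #B-smoothings) * d^(loops - 1).
Tabulate the states by total A-exponent and number of loops L (A-exp: L × count):
  A^8: L=4 ×1
  A^6: L=3 ×8
  A^4: L=2 ×22, L=4 ×6
  A^2: L=1 ×23, L=3 ×29, L=5 ×4
  A^0: L=2 ×47, L=4 ×22, L=6 ×1
  A^-2: L=3 ×48, L=5 ×8
  A^-4: L=4 ×27, L=6 ×1
  A^-6: L=5 ×8
  A^-8: L=6 ×1
Each group contributes A^e * Σ count * d^(L-1):
Powers of d = -A^2 - A^-2: d^2 = A^4 + 2 + A^-4; d^3 = -A^6 - 3*A^2 - 3*A^-2 - A^-6; d^4 = A^8 + 4*A^4 + 6 + 4*A^-4 + A^-8; d^5 = -A^10 - 5*A^6 - 10*A^2 - 10*A^-2 - 5*A^-6 - A^-10.
  A^8 * (d^3) = -A^14 - 3*A^10 - 3*A^6 - A^2
  A^6 * (8*d^2) = 8*A^10 + 16*A^6 + 8*A^2
  A^4 * (22*d + 6*d^3) = -6*A^10 - 40*A^6 - 40*A^2 - 6*A^-2
  A^2 * (23 + 29*d^2 + 4*d^4) = 4*A^10 + 45*A^6 + 105*A^2 + 45*A^-2 + 4*A^-6
  A^0 * (47*d + 22*d^3 + d^5) = -A^10 - 27*A^6 - 123*A^2 - 123*A^-2 - 27*A^-6 - A^-10
  A^-2 * (48*d^2 + 8*d^4) = 8*A^6 + 80*A^2 + 144*A^-2 + 80*A^-6 + 8*A^-10
  A^-4 * (27*d^3 + d^5) = -A^6 - 32*A^2 - 91*A^-2 - 91*A^-6 - 32*A^-10 - A^-14
  A^-6 * (8*d^4) = 8*A^2 + 32*A^-2 + 48*A^-6 + 32*A^-10 + 8*A^-14
  A^-8 * (d^5) = -A^2 - 5*A^-2 - 10*A^-6 - 10*A^-10 - 5*A^-14 - A^-18
Summing the groups: <K> = -A^14 + 2*A^10 - 2*A^6 + 4*A^2 - 4*A^-2 + 4*A^-6 - 3*A^-10 + 2*A^-14 - A^-18
Normalise by the writhe: (-A^3)^(-w) = (-A^3)^(-2) = A^-6, so f(A) = A^-6 * <K> = -A^8 + 2*A^4 - 2 + 4*A^-4 - 4*A^-8 + 4*A^-12 - 3*A^-16 + 2*A^-20 - A^-24.
Substitute A = t^(-1/4), i.e. A^e → t^(-e/4): V(t) = -t^6 + 2*t^5 - 3*t^4 + 4*t^3 - 4*t^2 + 4*t - 2 + 2*t^-1 - t^-2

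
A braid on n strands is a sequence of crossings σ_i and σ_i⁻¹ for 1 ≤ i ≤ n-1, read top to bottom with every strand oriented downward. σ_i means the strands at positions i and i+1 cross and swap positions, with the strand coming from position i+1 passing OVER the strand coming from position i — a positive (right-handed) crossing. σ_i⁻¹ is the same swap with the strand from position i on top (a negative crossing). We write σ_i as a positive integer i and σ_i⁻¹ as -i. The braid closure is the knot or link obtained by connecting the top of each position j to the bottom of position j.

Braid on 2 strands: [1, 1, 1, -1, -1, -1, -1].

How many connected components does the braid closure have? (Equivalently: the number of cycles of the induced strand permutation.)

1

Derivation:
Track the strand permutation on 2 strands, starting from identity.
  step 1: s1 swaps positions 1,2 -> [2 1]
  step 2: s1 swaps positions 1,2 -> [1 2]
  step 3: s1 swaps positions 1,2 -> [2 1]
  step 4: s1^-1 swaps positions 1,2 -> [1 2]
  step 5: s1^-1 swaps positions 1,2 -> [2 1]
  step 6: s1^-1 swaps positions 1,2 -> [1 2]
  step 7: s1^-1 swaps positions 1,2 -> [2 1]
Final permutation (position -> original strand): [2 1]
Closure components = cycle count of this permutation = 1.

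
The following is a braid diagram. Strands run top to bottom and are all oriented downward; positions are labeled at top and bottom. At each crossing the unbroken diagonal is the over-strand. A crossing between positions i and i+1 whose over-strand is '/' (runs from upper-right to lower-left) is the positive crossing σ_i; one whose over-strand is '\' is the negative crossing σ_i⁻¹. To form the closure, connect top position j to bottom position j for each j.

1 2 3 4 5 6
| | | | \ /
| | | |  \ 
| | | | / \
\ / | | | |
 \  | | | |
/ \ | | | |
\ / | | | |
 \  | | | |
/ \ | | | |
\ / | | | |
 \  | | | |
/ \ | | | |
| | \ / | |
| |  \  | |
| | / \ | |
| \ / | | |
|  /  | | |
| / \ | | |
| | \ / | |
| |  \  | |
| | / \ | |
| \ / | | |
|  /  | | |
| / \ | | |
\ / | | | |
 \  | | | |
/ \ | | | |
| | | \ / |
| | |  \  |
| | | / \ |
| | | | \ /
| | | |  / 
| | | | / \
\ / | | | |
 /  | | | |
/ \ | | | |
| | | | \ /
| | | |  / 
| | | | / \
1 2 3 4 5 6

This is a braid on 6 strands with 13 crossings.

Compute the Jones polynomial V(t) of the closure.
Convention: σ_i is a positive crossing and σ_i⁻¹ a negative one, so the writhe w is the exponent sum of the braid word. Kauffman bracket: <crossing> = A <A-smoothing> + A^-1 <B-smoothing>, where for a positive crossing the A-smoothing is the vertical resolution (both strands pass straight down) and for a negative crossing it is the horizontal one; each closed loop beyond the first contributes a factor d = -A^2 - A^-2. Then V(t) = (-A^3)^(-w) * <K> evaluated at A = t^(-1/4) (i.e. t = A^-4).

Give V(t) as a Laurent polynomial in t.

t - 1 + 2*t^-1 - 3*t^-2 + 3*t^-3 - 2*t^-4 + 2*t^-5 - t^-6

Derivation:
Reading the diagram top to bottom ('/'-over between positions i,i+1 = s_i, '\'-over = s_i^-1): braid word = s5^-1 s1^-1 s1^-1 s1^-1 s3^-1 s2 s3^-1 s2 s1^-1 s4^-1 s5 s1 s5.
The presented braid s5^-1 s1^-1 s1^-1 s1^-1 s3^-1 s2 s3^-1 s2 s1^-1 s4^-1 s5 s1 s5 on 6 strands reduces by inverse Markov moves (closure unchanged at each step):
  Deconjugate: the word is γ·β·γ⁻¹ with γ = s5^-1 s1^-1 (prefix) and γ⁻¹ = s1 s5 (suffix); strip both.
  Destabilize: the word has the form β·s5 where s5 occurs only as the final letter (β ∈ B_5); drop it and the last strand → 5 strands.
  Destabilize: the word has the form β·s4^-1 where s4^-1 occurs only as the final letter (β ∈ B_4); drop it and the last strand → 4 strands.
Reduced to β = s1^-1 s1^-1 s3^-1 s2 s3^-1 s2 s1^-1 on 4 strands, 7 crossings.
Compute on β:
Braid: s1^-1 s1^-1 s3^-1 s2 s3^-1 s2 s1^-1 on 4 strands, 7 crossings.
Writhe w = (#positive) - (#negative) = 2 - 5 = -3.
Enumerate smoothing states for the bracket polynomial. There are 2^7 = 128 states.
Each crossing splits two ways (0=vertical, 1=horizontal). The state's weight is A^(#A-smoothings - #B-smoothings) * d^(loops - 1).
Tabulate the states by total A-exponent and number of loops L (A-exp: L × count):
  A^7: L=5 ×1
  A^5: L=4 ×7
  A^3: L=3 ×20, L=5 ×1
  A^1: L=2 ×27, L=4 ×8
  A^-1: L=1 ×15, L=3 ×19, L=5 ×1
  A^-3: L=2 ×17, L=4 ×4
  A^-5: L=3 ×7
  A^-7: L=4 ×1
Each group contributes A^e * Σ count * d^(L-1):
Powers of d = -A^2 - A^-2: d^2 = A^4 + 2 + A^-4; d^3 = -A^6 - 3*A^2 - 3*A^-2 - A^-6; d^4 = A^8 + 4*A^4 + 6 + 4*A^-4 + A^-8.
  A^7 * (d^4) = A^15 + 4*A^11 + 6*A^7 + 4*A^3 + A^-1
  A^5 * (7*d^3) = -7*A^11 - 21*A^7 - 21*A^3 - 7*A^-1
  A^3 * (20*d^2 + d^4) = A^11 + 24*A^7 + 46*A^3 + 24*A^-1 + A^-5
  A^1 * (27*d + 8*d^3) = -8*A^7 - 51*A^3 - 51*A^-1 - 8*A^-5
  A^-1 * (15 + 19*d^2 + d^4) = A^7 + 23*A^3 + 59*A^-1 + 23*A^-5 + A^-9
  A^-3 * (17*d + 4*d^3) = -4*A^3 - 29*A^-1 - 29*A^-5 - 4*A^-9
  A^-5 * (7*d^2) = 7*A^-1 + 14*A^-5 + 7*A^-9
  A^-7 * (d^3) = -A^-1 - 3*A^-5 - 3*A^-9 - A^-13
Summing the groups: <K> = A^15 - 2*A^11 + 2*A^7 - 3*A^3 + 3*A^-1 - 2*A^-5 + A^-9 - A^-13
Normalise by the writhe: (-A^3)^(-w) = (-A^3)^(3) = -A^9, so f(A) = -A^9 * <K> = -A^24 + 2*A^20 - 2*A^16 + 3*A^12 - 3*A^8 + 2*A^4 - 1 + A^-4.
Substitute A = t^(-1/4), i.e. A^e → t^(-e/4): V(t) = t - 1 + 2*t^-1 - 3*t^-2 + 3*t^-3 - 2*t^-4 + 2*t^-5 - t^-6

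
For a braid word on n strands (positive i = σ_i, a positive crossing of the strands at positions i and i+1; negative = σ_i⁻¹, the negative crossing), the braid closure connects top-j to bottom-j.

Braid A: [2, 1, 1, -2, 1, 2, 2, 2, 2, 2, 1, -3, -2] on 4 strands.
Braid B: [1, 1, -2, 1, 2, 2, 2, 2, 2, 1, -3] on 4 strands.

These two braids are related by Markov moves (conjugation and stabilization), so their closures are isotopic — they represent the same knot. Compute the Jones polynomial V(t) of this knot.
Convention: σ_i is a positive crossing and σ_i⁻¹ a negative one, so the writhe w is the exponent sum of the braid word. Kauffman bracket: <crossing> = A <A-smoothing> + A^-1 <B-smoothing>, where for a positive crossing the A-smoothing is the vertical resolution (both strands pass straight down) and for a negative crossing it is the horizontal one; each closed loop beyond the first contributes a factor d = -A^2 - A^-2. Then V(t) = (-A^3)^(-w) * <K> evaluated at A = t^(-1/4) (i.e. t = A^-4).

-t^12 + 2*t^11 - 4*t^10 + 5*t^9 - 5*t^8 + 5*t^7 - 4*t^6 + 3*t^5 - t^4 + t^3

Derivation:
Markov-equivalent braids have isotopic closures, hence identical knot invariants. Strip the Markov moves from each word to reach a common short braid β, then compute V(t) once on β.
Braid A: s2 s1 s1 s2^-1 s1 s2 s2 s2 s2 s2 s1 s3^-1 s2^-1 on 4 strands reduces by inverse Markov moves (closure unchanged at each step):
  Deconjugate: the word is γ·β·γ⁻¹ with γ = s2 (prefix) and γ⁻¹ = s2^-1 (suffix); strip both.
  Destabilize: the word has the form β·s3^-1 where s3^-1 occurs only as the final letter (β ∈ B_3); drop it and the last strand → 3 strands.
Reduced to β = s1 s1 s2^-1 s1 s2 s2 s2 s2 s2 s1 on 3 strands, 10 crossings.
Braid B: s1 s1 s2^-1 s1 s2 s2 s2 s2 s2 s1 s3^-1 on 4 strands reduces by inverse Markov moves (closure unchanged at each step):
  Destabilize: the word has the form β·s3^-1 where s3^-1 occurs only as the final letter (β ∈ B_3); drop it and the last strand → 3 strands.
Reduced to β = s1 s1 s2^-1 s1 s2 s2 s2 s2 s2 s1 on 3 strands, 10 crossings.
Both give the same β = s1 s1 s2^-1 s1 s2 s2 s2 s2 s2 s1 on 3 strands, so one state sum suffices:
Braid: s1 s1 s2^-1 s1 s2 s2 s2 s2 s2 s1 on 3 strands, 10 crossings.
Writhe w = (#positive) - (#negative) = 9 - 1 = 8.
State-sum expansion of <K>. There are 2^10 = 1024 states.
For each crossing: s=0 is the vertical smoothing, s=1 horizontal. Crossing k contributes A^(sign_k * (1 - 2*s_k)); loop factor d = -A^2 - A^-2.
Tabulate the states by total A-exponent and number of loops L (A-exp: L × count):
  A^10: L=2 ×1
  A^8: L=1 ×4, L=3 ×6
  A^6: L=2 ×35, L=4 ×10
  A^4: L=1 ×35, L=3 ×75, L=5 ×10
  A^2: L=2 ×115, L=4 ×90, L=6 ×5
  A^0: L=3 ×185, L=5 ×66, L=7 ×1
  A^-2: L=4 ×180, L=6 ×30
  A^-4: L=5 ×112, L=7 ×8
  A^-6: L=6 ×44, L=8 ×1
  A^-8: L=7 ×10
  A^-10: L=8 ×1
Each group contributes A^e * Σ count * d^(L-1):
Powers of d = -A^2 - A^-2: d^2 = A^4 + 2 + A^-4; d^3 = -A^6 - 3*A^2 - 3*A^-2 - A^-6; d^4 = A^8 + 4*A^4 + 6 + 4*A^-4 + A^-8; d^5 = -A^10 - 5*A^6 - 10*A^2 - 10*A^-2 - 5*A^-6 - A^-10; d^6 = A^12 + 6*A^8 + 15*A^4 + 20 + 15*A^-4 + 6*A^-8 + A^-12; d^7 = -A^14 - 7*A^10 - 21*A^6 - 35*A^2 - 35*A^-2 - 21*A^-6 - 7*A^-10 - A^-14.
  A^10 * (d) = -A^12 - A^8
  A^8 * (4 + 6*d^2) = 6*A^12 + 16*A^8 + 6*A^4
  A^6 * (35*d + 10*d^3) = -10*A^12 - 65*A^8 - 65*A^4 - 10
  A^4 * (35 + 75*d^2 + 10*d^4) = 10*A^12 + 115*A^8 + 245*A^4 + 115 + 10*A^-4
  A^2 * (115*d + 90*d^3 + 5*d^5) = -5*A^12 - 115*A^8 - 435*A^4 - 435 - 115*A^-4 - 5*A^-8
  A^0 * (185*d^2 + 66*d^4 + d^6) = A^12 + 72*A^8 + 464*A^4 + 786 + 464*A^-4 + 72*A^-8 + A^-12
  A^-2 * (180*d^3 + 30*d^5) = -30*A^8 - 330*A^4 - 840 - 840*A^-4 - 330*A^-8 - 30*A^-12
  A^-4 * (112*d^4 + 8*d^6) = 8*A^8 + 160*A^4 + 568 + 832*A^-4 + 568*A^-8 + 160*A^-12 + 8*A^-16
  A^-6 * (44*d^5 + d^7) = -A^8 - 51*A^4 - 241 - 475*A^-4 - 475*A^-8 - 241*A^-12 - 51*A^-16 - A^-20
  A^-8 * (10*d^6) = 10*A^4 + 60 + 150*A^-4 + 200*A^-8 + 150*A^-12 + 60*A^-16 + 10*A^-20
  A^-10 * (d^7) = -A^4 - 7 - 21*A^-4 - 35*A^-8 - 35*A^-12 - 21*A^-16 - 7*A^-20 - A^-24
Summing the groups: <K> = A^12 - A^8 + 3*A^4 - 4 + 5*A^-4 - 5*A^-8 + 5*A^-12 - 4*A^-16 + 2*A^-20 - A^-24
Normalise by the writhe: (-A^3)^(-w) = (-A^3)^(-8) = A^-24, so f(A) = A^-24 * <K> = A^-12 - A^-16 + 3*A^-20 - 4*A^-24 + 5*A^-28 - 5*A^-32 + 5*A^-36 - 4*A^-40 + 2*A^-44 - A^-48.
Substitute A = t^(-1/4), i.e. A^e → t^(-e/4): V(t) = -t^12 + 2*t^11 - 4*t^10 + 5*t^9 - 5*t^8 + 5*t^7 - 4*t^6 + 3*t^5 - t^4 + t^3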